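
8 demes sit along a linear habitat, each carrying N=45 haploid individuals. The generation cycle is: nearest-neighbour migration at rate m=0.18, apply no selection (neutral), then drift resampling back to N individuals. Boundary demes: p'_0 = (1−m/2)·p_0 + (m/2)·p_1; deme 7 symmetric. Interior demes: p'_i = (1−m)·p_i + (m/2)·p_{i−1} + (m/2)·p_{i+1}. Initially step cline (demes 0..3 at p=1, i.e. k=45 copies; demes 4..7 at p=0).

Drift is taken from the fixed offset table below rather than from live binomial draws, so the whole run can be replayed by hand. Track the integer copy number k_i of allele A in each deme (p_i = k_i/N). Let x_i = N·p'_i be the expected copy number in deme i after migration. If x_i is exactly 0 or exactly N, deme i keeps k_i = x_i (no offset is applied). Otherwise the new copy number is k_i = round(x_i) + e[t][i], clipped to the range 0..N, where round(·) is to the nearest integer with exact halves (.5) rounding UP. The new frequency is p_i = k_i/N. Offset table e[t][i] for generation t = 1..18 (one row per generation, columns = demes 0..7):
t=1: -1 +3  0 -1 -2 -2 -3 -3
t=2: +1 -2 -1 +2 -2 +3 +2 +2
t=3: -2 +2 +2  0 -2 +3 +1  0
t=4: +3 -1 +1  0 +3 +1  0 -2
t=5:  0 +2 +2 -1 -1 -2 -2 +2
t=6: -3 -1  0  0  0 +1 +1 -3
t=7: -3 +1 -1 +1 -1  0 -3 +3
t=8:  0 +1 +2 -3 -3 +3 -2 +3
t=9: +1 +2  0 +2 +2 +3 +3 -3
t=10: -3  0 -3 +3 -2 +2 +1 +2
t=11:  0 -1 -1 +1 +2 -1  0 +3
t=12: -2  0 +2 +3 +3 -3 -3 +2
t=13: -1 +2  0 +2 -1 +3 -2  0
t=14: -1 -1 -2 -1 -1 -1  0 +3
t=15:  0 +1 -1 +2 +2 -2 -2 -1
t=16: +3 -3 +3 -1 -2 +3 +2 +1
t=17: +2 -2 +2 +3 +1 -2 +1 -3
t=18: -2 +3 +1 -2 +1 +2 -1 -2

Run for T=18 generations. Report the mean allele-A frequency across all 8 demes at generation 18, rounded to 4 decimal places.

0.5500

t=0: k=[45 45 45 45 0 0 0 0]
t=1: x=[45.0000 45.0000 45.0000 40.9500 4.0500 0.0000 0.0000 0.0000] k=[45 45 45 40 2 0 0 0]
t=2: x=[45.0000 45.0000 44.5500 37.0300 5.2400 0.1800 0.0000 0.0000] k=[45 45 44 39 3 3 0 0]
t=3: x=[45.0000 44.9100 43.6400 36.2100 6.2400 2.7300 0.2700 0.0000] k=[45 45 45 36 4 6 1 0]
t=4: x=[45.0000 45.0000 44.1900 33.9300 7.0600 5.3700 1.3600 0.0900] k=[45 45 45 34 10 6 1 0]
t=5: x=[45.0000 45.0000 44.0100 32.8300 11.8000 5.9100 1.3600 0.0900] k=[45 45 45 32 11 4 0 2]
t=6: x=[45.0000 45.0000 43.8300 31.2800 12.2600 4.2700 0.5400 1.8200] k=[45 45 44 31 12 5 2 0]
t=7: x=[45.0000 44.9100 42.9200 30.4600 13.0800 5.3600 2.0900 0.1800] k=[45 45 42 31 12 5 0 3]
t=8: x=[45.0000 44.7300 41.2800 30.2800 13.0800 5.1800 0.7200 2.7300] k=[45 45 43 27 10 8 0 6]
t=9: x=[45.0000 44.8200 41.7400 26.9100 11.3500 7.4600 1.2600 5.4600] k=[45 45 42 29 13 10 4 2]
t=10: x=[45.0000 44.7300 41.1000 28.7300 14.1700 9.7300 4.3600 2.1800] k=[45 45 38 32 12 12 5 4]
t=11: x=[45.0000 44.3700 38.0900 30.7400 13.8000 11.3700 5.5400 4.0900] k=[45 43 37 32 16 10 6 7]
t=12: x=[44.8200 42.6400 37.0900 31.0100 16.9000 10.1800 6.4500 6.9100] k=[43 43 39 34 20 7 3 9]
t=13: x=[43.0000 42.6400 38.9100 33.1900 20.0900 7.8100 3.9000 8.4600] k=[42 45 39 35 19 11 2 8]
t=14: x=[42.2700 44.1900 39.1800 33.9200 19.7200 10.9100 3.3500 7.4600] k=[41 43 37 33 19 10 3 10]
t=15: x=[41.1800 42.2800 37.1800 32.1000 19.4500 10.1800 4.2600 9.3700] k=[41 43 36 34 21 8 2 8]
t=16: x=[41.1800 42.1900 36.4500 33.0100 21.0000 8.6300 3.0800 7.4600] k=[44 39 39 32 19 12 5 8]
t=17: x=[43.5500 39.4500 38.3700 31.4600 19.5400 12.0000 5.9000 7.7300] k=[45 37 40 34 21 10 7 5]
t=18: x=[44.2800 37.9900 39.1900 33.3700 21.1800 10.7200 7.0900 5.1800] k=[42 41 40 31 22 13 6 3]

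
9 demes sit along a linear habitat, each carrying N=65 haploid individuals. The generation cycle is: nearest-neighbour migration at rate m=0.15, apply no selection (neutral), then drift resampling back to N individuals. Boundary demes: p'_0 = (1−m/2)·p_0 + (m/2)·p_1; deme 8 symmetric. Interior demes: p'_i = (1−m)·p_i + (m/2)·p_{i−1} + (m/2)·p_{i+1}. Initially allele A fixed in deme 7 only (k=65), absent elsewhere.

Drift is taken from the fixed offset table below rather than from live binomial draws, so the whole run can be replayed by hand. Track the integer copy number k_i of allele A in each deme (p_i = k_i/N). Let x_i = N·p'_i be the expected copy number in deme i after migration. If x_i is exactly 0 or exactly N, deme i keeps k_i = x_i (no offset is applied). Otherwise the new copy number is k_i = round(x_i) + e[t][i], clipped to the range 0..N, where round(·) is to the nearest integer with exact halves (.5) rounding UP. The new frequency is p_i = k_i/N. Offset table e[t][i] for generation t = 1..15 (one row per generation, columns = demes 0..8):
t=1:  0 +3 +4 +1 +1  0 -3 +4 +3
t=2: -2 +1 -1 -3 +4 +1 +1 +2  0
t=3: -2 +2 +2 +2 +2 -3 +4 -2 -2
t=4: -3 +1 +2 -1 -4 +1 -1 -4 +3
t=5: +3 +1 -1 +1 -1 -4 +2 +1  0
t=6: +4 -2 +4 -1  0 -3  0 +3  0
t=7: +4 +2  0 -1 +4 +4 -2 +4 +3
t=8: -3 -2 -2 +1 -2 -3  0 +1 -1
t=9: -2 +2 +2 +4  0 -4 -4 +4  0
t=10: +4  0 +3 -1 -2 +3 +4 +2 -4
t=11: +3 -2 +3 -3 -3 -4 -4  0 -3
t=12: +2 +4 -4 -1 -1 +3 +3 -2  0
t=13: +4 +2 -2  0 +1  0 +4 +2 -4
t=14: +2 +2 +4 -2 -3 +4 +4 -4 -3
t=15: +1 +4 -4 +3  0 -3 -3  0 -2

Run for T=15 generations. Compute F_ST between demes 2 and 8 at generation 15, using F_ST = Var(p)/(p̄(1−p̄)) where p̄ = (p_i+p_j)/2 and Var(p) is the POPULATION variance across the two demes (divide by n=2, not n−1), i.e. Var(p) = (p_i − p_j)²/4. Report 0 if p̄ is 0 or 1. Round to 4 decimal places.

t=0: k=[0 0 0 0 0 0 0 65 0]
t=1: x=[0.0000 0.0000 0.0000 0.0000 0.0000 0.0000 4.8750 55.2500 4.8750] k=[0 0 0 0 0 0 2 59 8]
t=2: x=[0.0000 0.0000 0.0000 0.0000 0.0000 0.1500 6.1250 50.9000 11.8250] k=[0 0 0 0 0 1 7 53 12]
t=3: x=[0.0000 0.0000 0.0000 0.0000 0.0750 1.3750 10.0000 46.4750 15.0750] k=[0 0 0 0 2 0 14 44 13]
t=4: x=[0.0000 0.0000 0.0000 0.1500 1.7000 1.2000 15.2000 39.4250 15.3250] k=[0 0 0 0 0 2 14 35 18]
t=5: x=[0.0000 0.0000 0.0000 0.0000 0.1500 2.7500 14.6750 32.1500 19.2750] k=[0 0 0 0 0 0 17 33 19]
t=6: x=[0.0000 0.0000 0.0000 0.0000 0.0000 1.2750 16.9250 30.7500 20.0500] k=[0 0 0 0 0 0 17 34 20]
t=7: x=[0.0000 0.0000 0.0000 0.0000 0.0000 1.2750 17.0000 31.6750 21.0500] k=[0 0 0 0 0 5 15 36 24]
t=8: x=[0.0000 0.0000 0.0000 0.0000 0.3750 5.3750 15.8250 33.5250 24.9000] k=[0 0 0 0 0 2 16 35 24]
t=9: x=[0.0000 0.0000 0.0000 0.0000 0.1500 2.9000 16.3750 32.7500 24.8250] k=[0 0 0 0 0 0 12 37 25]
t=10: x=[0.0000 0.0000 0.0000 0.0000 0.0000 0.9000 12.9750 34.2250 25.9000] k=[0 0 0 0 0 4 17 36 22]
t=11: x=[0.0000 0.0000 0.0000 0.0000 0.3000 4.6750 17.4500 33.5250 23.0500] k=[0 0 0 0 0 1 13 34 20]
t=12: x=[0.0000 0.0000 0.0000 0.0000 0.0750 1.8250 13.6750 31.3750 21.0500] k=[0 0 0 0 0 5 17 29 21]
t=13: x=[0.0000 0.0000 0.0000 0.0000 0.3750 5.5250 17.0000 27.5000 21.6000] k=[0 0 0 0 1 6 21 30 18]
t=14: x=[0.0000 0.0000 0.0000 0.0750 1.3000 6.7500 20.5500 28.4250 18.9000] k=[0 0 0 0 0 11 25 24 16]
t=15: x=[0.0000 0.0000 0.0000 0.0000 0.8250 11.2250 23.8750 23.4750 16.6000] k=[0 0 0 0 1 8 21 23 15]

0.1304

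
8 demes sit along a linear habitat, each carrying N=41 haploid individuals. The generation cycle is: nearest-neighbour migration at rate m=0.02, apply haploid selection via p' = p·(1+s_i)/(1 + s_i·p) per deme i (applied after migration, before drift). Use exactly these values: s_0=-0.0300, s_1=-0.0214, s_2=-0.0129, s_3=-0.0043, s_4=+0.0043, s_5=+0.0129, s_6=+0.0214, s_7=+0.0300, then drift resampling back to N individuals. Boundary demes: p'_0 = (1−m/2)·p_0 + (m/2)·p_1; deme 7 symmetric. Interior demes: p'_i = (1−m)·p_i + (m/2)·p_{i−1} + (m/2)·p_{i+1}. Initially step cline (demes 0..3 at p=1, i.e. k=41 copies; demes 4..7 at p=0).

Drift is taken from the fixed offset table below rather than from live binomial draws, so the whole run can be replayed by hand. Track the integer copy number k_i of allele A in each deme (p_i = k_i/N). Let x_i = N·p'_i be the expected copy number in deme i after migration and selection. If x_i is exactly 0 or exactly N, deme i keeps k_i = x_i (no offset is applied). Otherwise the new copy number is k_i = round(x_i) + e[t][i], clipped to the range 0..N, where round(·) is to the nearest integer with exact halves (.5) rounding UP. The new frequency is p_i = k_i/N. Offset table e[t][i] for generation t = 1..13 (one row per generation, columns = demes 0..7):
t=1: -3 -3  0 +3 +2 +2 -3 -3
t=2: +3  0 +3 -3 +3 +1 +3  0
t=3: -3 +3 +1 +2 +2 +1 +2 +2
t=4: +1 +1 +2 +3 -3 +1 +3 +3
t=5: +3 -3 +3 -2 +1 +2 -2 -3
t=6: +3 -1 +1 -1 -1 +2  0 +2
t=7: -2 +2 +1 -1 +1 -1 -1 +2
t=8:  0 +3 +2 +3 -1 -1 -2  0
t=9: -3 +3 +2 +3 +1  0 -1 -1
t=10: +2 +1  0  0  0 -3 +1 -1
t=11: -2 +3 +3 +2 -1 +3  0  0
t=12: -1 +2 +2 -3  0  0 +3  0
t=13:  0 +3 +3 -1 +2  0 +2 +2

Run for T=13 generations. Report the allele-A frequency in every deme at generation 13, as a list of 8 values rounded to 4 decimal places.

[1.0000, 1.0000, 1.0000, 0.9024, 0.1463, 0.1220, 0.1463, 0.0976]

t=0: k=[41 41 41 41 0 0 0 0]
t=1: x=[41.0000 41.0000 41.0000 40.5882 0.4117 0.0000 0.0000 0.0000] k=[41 41 41 41 2 0 0 0]
t=2: x=[41.0000 41.0000 41.0000 40.6083 2.3796 0.0203 0.0000 0.0000] k=[41 41 41 38 5 1 0 0]
t=3: x=[41.0000 41.0000 40.9696 37.6869 5.3098 1.0429 0.0102 0.0000] k=[41 41 41 40 7 2 2 0]
t=4: x=[41.0000 41.0000 40.9899 39.6745 7.3057 2.0751 2.0203 0.0206] k=[41 41 41 41 4 3 5 3]
t=5: x=[41.0000 41.0000 41.0000 40.6284 4.3767 3.0662 5.0531 3.1037] k=[41 41 41 39 5 5 3 0]
t=6: x=[41.0000 41.0000 40.9797 38.6706 5.3600 5.0364 3.0492 0.0309] k=[41 41 41 38 4 7 3 2]
t=7: x=[41.0000 41.0000 40.9696 37.6769 4.3868 7.0041 3.0900 2.0673] k=[41 41 41 37 5 6 2 4]
t=8: x=[41.0000 41.0000 40.9595 36.7035 5.3499 6.0155 2.1018 4.0875] k=[41 41 41 40 4 5 0 4]
t=9: x=[41.0000 41.0000 40.9899 39.6444 4.3868 4.9960 0.0919 4.0670] k=[41 41 41 41 5 5 0 3]
t=10: x=[41.0000 41.0000 41.0000 40.6385 5.3800 5.0061 0.0817 3.0525] k=[41 41 41 41 5 2 1 2]
t=11: x=[41.0000 41.0000 41.0000 40.6385 5.3499 2.0448 1.0413 2.0467] k=[41 41 41 41 4 5 1 2]
t=12: x=[41.0000 41.0000 41.0000 40.6284 4.3968 5.0061 1.0719 2.0467] k=[41 41 41 38 4 5 4 2]
t=13: x=[41.0000 41.0000 40.9696 37.6769 4.3667 5.0364 4.0669 2.0775] k=[41 41 41 37 6 5 6 4]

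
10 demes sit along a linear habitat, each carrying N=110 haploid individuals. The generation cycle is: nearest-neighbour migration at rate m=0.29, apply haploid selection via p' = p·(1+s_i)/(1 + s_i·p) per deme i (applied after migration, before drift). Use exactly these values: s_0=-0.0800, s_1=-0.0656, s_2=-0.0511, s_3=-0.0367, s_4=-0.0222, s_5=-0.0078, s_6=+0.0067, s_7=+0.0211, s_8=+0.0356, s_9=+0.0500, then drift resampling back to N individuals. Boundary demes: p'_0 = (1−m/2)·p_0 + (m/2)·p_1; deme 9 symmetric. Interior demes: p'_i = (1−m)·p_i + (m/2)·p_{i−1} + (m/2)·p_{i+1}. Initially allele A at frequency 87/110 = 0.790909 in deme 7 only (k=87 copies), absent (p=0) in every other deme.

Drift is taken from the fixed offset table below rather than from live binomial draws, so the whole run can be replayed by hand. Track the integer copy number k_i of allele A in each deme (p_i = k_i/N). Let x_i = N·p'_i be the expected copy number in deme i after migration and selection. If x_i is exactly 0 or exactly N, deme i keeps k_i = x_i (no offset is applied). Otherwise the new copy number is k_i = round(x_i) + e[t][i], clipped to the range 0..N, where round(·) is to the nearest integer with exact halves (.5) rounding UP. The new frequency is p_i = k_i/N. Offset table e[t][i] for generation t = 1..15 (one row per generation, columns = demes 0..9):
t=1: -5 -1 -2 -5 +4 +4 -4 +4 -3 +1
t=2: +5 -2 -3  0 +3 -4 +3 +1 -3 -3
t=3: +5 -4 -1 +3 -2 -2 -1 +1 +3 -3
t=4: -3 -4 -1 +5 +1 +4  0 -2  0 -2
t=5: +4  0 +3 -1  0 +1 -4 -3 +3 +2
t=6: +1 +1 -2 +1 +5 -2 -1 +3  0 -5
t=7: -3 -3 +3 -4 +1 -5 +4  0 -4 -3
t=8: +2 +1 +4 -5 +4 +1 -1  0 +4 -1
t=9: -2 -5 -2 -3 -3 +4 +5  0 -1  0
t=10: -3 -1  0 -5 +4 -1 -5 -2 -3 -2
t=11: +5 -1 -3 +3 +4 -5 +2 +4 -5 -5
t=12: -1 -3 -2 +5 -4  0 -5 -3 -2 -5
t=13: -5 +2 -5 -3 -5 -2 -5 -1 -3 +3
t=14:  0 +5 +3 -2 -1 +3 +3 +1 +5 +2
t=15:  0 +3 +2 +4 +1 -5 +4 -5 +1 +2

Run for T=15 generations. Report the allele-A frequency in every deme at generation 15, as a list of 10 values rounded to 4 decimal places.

t=0: k=[0 0 0 0 0 0 0 87 0 0]
t=1: x=[0.0000 0.0000 0.0000 0.0000 0.0000 0.0000 12.6898 62.3348 13.0110 0.0000] k=[0 0 0 0 0 0 9 66 10 0]
t=2: x=[0.0000 0.0000 0.0000 0.0000 0.0000 1.2949 16.0513 50.1843 17.1708 1.5215] k=[0 0 0 0 0 0 19 51 14 0]
t=3: x=[0.0000 0.0000 0.0000 0.0000 0.0000 2.7340 20.9982 41.5334 17.8520 2.1295] k=[0 0 0 0 0 1 20 43 21 0]
t=4: x=[0.0000 0.0000 0.0000 0.0000 0.1418 3.5828 20.6919 36.9858 21.7489 3.1928] k=[0 0 0 0 1 8 21 35 22 1]
t=5: x=[0.0000 0.0000 0.0000 0.1397 1.8292 8.8064 21.2593 31.5528 21.4373 4.2395] k=[0 0 0 0 2 10 17 29 24 6]
t=6: x=[0.0000 0.0000 0.0000 0.2794 2.8079 9.7850 17.8245 26.9577 22.7395 9.0053] k=[0 0 0 1 8 8 17 30 23 4]
t=7: x=[0.0000 0.0000 0.1376 1.8025 6.8396 9.2385 17.6789 27.5287 21.8664 7.0710] k=[0 0 3 0 8 4 22 28 18 4]
t=8: x=[0.0000 0.4066 2.0232 1.5373 6.1288 7.1376 20.3706 26.0933 17.9390 6.3142] k=[0 1 6 0 10 8 19 26 22 5]
t=9: x=[0.1334 1.4777 4.1885 2.2366 8.0901 9.8148 18.5226 24.8038 20.6964 7.8117] k=[0 0 2 0 5 14 24 25 20 8]
t=10: x=[0.0000 0.2710 1.3483 0.9781 5.4623 14.0488 22.8155 24.5256 19.5408 10.1819] k=[0 0 1 0 9 13 18 23 17 8]
t=11: x=[0.0000 0.1355 0.6739 1.3975 8.1048 13.0546 18.1008 21.7673 17.0632 9.7291] k=[0 0 0 4 12 8 20 26 12 5]
t=12: x=[0.0000 0.0000 0.5505 4.4187 10.0530 10.2470 19.2358 23.4834 13.4218 6.2985] k=[0 0 0 9 6 10 14 20 11 1]
t=13: x=[0.0000 0.0000 1.2391 7.0105 6.8690 9.9290 14.3732 18.1391 11.2021 2.5696] k=[0 0 0 4 2 8 9 17 8 6]
t=14: x=[0.0000 0.0000 0.5505 3.0183 3.0918 7.2220 10.0760 14.8004 9.3088 6.5857] k=[0 0 4 1 2 10 13 16 14 9]
t=15: x=[0.0000 0.5421 2.8364 1.5228 2.9499 9.2087 13.0767 15.5517 13.9865 10.1663] k=[0 4 5 6 4 4 17 11 15 12]

[0.0000, 0.0364, 0.0455, 0.0545, 0.0364, 0.0364, 0.1545, 0.1000, 0.1364, 0.1091]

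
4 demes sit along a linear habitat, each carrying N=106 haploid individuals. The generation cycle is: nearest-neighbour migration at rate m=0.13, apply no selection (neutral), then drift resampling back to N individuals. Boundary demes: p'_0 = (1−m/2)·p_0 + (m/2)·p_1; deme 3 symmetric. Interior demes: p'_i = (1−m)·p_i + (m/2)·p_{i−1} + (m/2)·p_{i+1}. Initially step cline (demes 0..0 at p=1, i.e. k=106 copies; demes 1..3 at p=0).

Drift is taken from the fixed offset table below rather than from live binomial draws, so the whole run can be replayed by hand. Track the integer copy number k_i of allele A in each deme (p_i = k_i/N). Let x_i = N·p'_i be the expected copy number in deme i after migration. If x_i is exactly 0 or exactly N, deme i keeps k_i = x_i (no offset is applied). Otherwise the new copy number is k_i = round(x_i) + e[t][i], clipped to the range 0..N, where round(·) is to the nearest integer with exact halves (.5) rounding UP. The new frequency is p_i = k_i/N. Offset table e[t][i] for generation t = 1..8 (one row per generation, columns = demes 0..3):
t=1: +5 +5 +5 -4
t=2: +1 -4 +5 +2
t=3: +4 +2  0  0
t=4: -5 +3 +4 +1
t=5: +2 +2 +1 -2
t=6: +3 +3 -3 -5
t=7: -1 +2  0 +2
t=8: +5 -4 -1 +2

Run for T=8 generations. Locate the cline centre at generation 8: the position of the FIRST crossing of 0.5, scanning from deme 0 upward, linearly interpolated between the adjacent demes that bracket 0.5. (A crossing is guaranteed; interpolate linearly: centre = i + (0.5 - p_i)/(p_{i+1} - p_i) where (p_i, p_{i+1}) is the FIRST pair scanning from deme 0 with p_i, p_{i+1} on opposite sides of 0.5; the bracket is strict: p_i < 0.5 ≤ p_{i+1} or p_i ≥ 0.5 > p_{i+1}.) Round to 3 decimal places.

t=0: k=[106 0 0 0]
t=1: x=[99.1100 6.8900 0.0000 0.0000] k=[104 12 0 0]
t=2: x=[98.0200 17.2000 0.7800 0.0000] k=[99 13 6 0]
t=3: x=[93.4100 18.1350 6.0650 0.3900] k=[97 20 6 0]
t=4: x=[91.9950 24.0950 6.5200 0.3900] k=[87 27 11 1]
t=5: x=[83.1000 29.8600 11.3900 1.6500] k=[85 32 12 0]
t=6: x=[81.5550 34.1450 12.5200 0.7800] k=[85 37 10 0]
t=7: x=[81.8800 38.3650 11.1050 0.6500] k=[81 40 11 3]
t=8: x=[78.3350 40.7800 12.3650 3.5200] k=[83 37 11 6]

0.652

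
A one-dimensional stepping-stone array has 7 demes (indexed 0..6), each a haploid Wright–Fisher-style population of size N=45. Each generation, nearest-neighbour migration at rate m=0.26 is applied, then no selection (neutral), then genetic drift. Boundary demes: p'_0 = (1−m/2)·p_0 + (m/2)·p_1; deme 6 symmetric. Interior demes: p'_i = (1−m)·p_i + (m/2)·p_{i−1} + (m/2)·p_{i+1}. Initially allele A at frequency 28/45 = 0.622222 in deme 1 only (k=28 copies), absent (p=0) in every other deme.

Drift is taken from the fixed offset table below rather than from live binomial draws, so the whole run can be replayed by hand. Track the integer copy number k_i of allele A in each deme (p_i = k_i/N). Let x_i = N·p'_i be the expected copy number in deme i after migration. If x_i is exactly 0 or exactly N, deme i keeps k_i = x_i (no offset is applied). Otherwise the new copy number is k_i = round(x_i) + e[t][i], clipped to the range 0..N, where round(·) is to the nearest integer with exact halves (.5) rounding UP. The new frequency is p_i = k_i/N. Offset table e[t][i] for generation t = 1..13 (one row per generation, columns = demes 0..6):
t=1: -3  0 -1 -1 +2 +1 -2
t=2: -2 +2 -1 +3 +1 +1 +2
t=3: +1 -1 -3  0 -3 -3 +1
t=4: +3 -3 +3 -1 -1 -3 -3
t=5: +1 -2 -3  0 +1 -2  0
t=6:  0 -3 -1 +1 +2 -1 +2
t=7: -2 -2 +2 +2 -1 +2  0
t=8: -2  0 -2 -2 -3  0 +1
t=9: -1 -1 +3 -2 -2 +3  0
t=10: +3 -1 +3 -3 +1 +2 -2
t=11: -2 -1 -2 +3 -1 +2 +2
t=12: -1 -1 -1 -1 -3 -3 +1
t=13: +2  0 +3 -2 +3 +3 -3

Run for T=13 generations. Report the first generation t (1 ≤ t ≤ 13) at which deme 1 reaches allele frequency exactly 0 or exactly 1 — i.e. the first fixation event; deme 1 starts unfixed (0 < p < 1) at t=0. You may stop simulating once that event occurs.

12

t=0: k=[0 28 0 0 0 0 0]
t=1: x=[3.6400 20.7200 3.6400 0.0000 0.0000 0.0000 0.0000] k=[1 21 3 0 0 0 0]
t=2: x=[3.6000 16.0600 4.9500 0.3900 0.0000 0.0000 0.0000] k=[2 18 4 3 0 0 0]
t=3: x=[4.0800 14.1000 5.6900 2.7400 0.3900 0.0000 0.0000] k=[5 13 3 3 0 0 0]
t=4: x=[6.0400 10.6600 4.3000 2.6100 0.3900 0.0000 0.0000] k=[9 8 7 2 0 0 0]
t=5: x=[8.8700 8.0000 6.4800 2.3900 0.2600 0.0000 0.0000] k=[10 6 3 2 1 0 0]
t=6: x=[9.4800 6.1300 3.2600 2.0000 1.0000 0.1300 0.0000] k=[9 3 2 3 3 0 0]
t=7: x=[8.2200 3.6500 2.2600 2.8700 2.6100 0.3900 0.0000] k=[6 2 4 5 2 2 0]
t=8: x=[5.4800 2.7800 3.8700 4.4800 2.3900 1.7400 0.2600] k=[3 3 2 2 0 2 1]
t=9: x=[3.0000 2.8700 2.1300 1.7400 0.5200 1.6100 1.1300] k=[2 2 5 0 0 5 1]
t=10: x=[2.0000 2.3900 3.9600 0.6500 0.6500 3.8300 1.5200] k=[5 1 7 0 2 6 0]
t=11: x=[4.4800 2.3000 5.3100 1.1700 2.2600 4.7000 0.7800] k=[2 1 3 4 1 7 3]
t=12: x=[1.8700 1.3900 2.8700 3.4800 2.1700 5.7000 3.5200] k=[1 0 2 2 0 3 5]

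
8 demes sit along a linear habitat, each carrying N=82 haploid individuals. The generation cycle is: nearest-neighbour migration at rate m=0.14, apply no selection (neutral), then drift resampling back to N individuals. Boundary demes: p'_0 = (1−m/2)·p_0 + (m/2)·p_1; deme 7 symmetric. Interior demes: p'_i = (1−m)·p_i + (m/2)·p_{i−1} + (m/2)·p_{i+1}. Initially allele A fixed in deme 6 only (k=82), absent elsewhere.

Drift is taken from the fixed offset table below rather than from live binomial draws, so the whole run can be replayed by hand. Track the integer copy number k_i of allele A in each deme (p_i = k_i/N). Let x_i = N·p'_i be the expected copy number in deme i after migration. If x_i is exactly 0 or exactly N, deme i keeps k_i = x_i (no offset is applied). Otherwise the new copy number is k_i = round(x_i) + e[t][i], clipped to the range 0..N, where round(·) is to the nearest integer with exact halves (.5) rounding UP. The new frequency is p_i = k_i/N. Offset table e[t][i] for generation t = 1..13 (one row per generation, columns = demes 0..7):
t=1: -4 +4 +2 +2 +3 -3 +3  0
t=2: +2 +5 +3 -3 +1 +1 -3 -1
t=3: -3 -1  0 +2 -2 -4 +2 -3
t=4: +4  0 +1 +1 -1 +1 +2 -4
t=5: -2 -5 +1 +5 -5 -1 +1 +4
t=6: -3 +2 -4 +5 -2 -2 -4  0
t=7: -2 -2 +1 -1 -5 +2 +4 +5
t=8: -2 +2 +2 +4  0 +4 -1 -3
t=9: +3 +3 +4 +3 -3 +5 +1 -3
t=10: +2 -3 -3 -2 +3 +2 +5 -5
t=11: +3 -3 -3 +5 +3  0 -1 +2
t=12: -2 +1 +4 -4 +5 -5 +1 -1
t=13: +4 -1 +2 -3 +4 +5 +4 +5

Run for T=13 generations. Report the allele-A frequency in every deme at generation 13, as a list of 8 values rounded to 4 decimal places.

t=0: k=[0 0 0 0 0 0 82 0]
t=1: x=[0.0000 0.0000 0.0000 0.0000 0.0000 5.7400 70.5200 5.7400] k=[0 0 0 0 0 3 74 6]
t=2: x=[0.0000 0.0000 0.0000 0.0000 0.2100 7.7600 64.2700 10.7600] k=[0 0 0 0 1 9 61 10]
t=3: x=[0.0000 0.0000 0.0000 0.0700 1.4900 12.0800 53.7900 13.5700] k=[0 0 0 2 0 8 56 11]
t=4: x=[0.0000 0.0000 0.1400 1.7200 0.7000 10.8000 49.4900 14.1500] k=[0 0 1 3 0 12 51 10]
t=5: x=[0.0000 0.0700 1.0700 2.6500 1.0500 13.8900 45.4000 12.8700] k=[0 0 2 8 0 13 46 17]
t=6: x=[0.0000 0.1400 2.2800 7.0200 1.4700 14.4000 41.6600 19.0300] k=[0 2 0 12 0 12 38 19]
t=7: x=[0.1400 1.7200 0.9800 10.3200 1.6800 12.9800 34.8500 20.3300] k=[0 0 2 9 0 15 39 25]
t=8: x=[0.0000 0.1400 2.3500 7.8800 1.6800 15.6300 36.3400 25.9800] k=[0 2 4 12 2 20 35 23]
t=9: x=[0.1400 2.0000 4.4200 10.7400 3.9600 19.7900 33.1100 23.8400] k=[3 5 8 14 1 25 34 21]
t=10: x=[3.1400 5.0700 8.2100 12.6700 3.5900 23.9500 32.4600 21.9100] k=[5 2 5 11 7 26 37 17]
t=11: x=[4.7900 2.4200 5.2100 10.3000 8.6100 25.4400 34.8300 18.4000] k=[8 0 2 15 12 25 34 20]
t=12: x=[7.4400 0.7000 2.7700 13.8800 13.1200 24.7200 32.3900 20.9800] k=[5 2 7 10 18 20 33 20]
t=13: x=[4.7900 2.5600 6.8600 10.3500 17.5800 20.7700 31.1800 20.9100] k=[9 2 9 7 22 26 35 26]

[0.1098, 0.0244, 0.1098, 0.0854, 0.2683, 0.3171, 0.4268, 0.3171]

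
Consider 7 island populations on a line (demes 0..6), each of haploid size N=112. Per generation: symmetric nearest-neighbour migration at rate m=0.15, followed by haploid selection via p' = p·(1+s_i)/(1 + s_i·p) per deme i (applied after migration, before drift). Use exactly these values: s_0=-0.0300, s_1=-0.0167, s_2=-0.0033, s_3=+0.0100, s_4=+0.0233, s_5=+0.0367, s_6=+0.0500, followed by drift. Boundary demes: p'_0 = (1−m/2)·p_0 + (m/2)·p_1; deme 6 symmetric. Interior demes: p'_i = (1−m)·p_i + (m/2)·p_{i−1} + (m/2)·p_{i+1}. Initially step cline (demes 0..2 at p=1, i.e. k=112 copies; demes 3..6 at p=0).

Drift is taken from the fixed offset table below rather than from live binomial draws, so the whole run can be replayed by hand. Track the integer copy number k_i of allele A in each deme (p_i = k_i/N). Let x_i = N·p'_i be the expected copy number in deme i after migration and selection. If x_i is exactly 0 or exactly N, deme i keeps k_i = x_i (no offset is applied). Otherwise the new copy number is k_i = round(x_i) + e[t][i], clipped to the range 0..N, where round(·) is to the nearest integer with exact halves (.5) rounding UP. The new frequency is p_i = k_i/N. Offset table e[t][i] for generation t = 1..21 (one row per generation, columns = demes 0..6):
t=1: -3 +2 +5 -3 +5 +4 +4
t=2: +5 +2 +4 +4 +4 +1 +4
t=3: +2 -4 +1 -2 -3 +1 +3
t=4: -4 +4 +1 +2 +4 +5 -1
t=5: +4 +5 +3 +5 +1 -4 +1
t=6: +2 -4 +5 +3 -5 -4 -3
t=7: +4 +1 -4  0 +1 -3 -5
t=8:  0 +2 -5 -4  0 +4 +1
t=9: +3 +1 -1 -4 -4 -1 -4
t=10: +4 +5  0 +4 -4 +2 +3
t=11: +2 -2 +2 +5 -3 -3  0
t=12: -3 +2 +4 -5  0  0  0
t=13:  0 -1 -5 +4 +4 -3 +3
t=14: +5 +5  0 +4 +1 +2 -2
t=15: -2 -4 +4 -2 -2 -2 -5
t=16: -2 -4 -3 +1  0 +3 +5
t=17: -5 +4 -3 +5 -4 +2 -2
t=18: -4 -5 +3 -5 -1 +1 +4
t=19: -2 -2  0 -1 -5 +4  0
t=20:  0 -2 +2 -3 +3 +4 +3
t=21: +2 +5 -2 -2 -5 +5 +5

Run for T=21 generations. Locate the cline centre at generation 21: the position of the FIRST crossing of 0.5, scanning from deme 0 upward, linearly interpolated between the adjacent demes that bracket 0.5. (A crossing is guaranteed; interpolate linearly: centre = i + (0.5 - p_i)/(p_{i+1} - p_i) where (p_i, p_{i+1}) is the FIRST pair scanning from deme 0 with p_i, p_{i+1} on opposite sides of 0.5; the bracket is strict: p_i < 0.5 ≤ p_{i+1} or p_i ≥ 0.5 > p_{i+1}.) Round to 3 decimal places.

2.643

t=0: k=[112 112 112 0 0 0 0]
t=1: x=[112.0000 112.0000 103.5743 8.4776 0.0000 0.0000 0.0000] k=[112 112 109 5 0 0 0]
t=2: x=[112.0000 111.7712 101.3933 12.5353 0.3837 0.0000 0.0000] k=[112 112 105 17 4 0 0]
t=3: x=[112.0000 111.4661 98.8868 22.8052 4.7793 0.3110 0.0000] k=[112 107 100 21 2 1 0]
t=4: x=[111.6134 106.7666 94.5514 25.6965 3.4257 1.0364 0.0787] k=[108 111 96 28 7 6 0]
t=5: x=[108.1123 109.6109 91.9707 31.7509 8.6827 5.8207 0.4724] k=[112 112 95 37 10 2 1]
t=6: x=[112.0000 110.7036 91.8705 39.5793 11.6635 2.6155 1.1282] k=[112 107 97 43 7 0 0]
t=7: x=[111.6134 106.5382 93.6493 44.6168 9.3709 0.5442 0.0000] k=[112 108 90 45 10 0 0]
t=8: x=[111.6907 106.8682 87.9126 46.0195 12.1217 0.7773 0.0000] k=[112 109 83 42 12 5 0]
t=9: x=[111.7681 107.1982 81.8022 43.0885 14.0048 5.3300 0.3937] k=[112 108 81 39 10 4 0]
t=10: x=[111.6907 106.1828 79.7992 40.2312 11.9690 4.2965 0.3150] k=[112 111 80 44 8 6 3]
t=11: x=[111.9227 108.6964 79.5489 44.2661 10.7722 6.1305 3.3814] k=[112 107 82 49 8 3 3]
t=12: x=[111.6134 105.3961 81.3264 48.6737 10.9250 3.4950 3.1458] k=[109 107 85 44 11 3 3]
t=13: x=[108.7554 105.3961 83.5048 44.8673 13.1398 3.7277 3.1458] k=[109 104 79 49 17 1 6]
t=14: x=[108.5239 102.3526 78.5475 49.1242 18.5538 2.6673 5.8915] k=[112 107 79 53 20 5 4]
t=15: x=[111.6134 105.1678 79.0732 52.7526 21.7508 6.2596 4.2710] k=[110 101 83 51 20 4 0]
t=16: x=[109.2443 100.1477 81.8773 51.3516 21.5226 5.0717 0.3150] k=[107 96 79 52 22 8 5]
t=17: x=[106.0045 95.3122 78.1720 52.0521 23.6265 9.1225 5.4735] k=[101 99 75 57 20 11 3]
t=18: x=[100.5404 97.1342 75.3686 55.8536 22.5114 11.4399 3.7739] k=[97 92 78 51 22 12 8]
t=19: x=[96.2165 91.0396 76.9454 51.1264 23.8546 12.8545 8.6828] k=[94 89 77 50 19 17 9]
t=20: x=[93.1523 88.1605 75.7941 49.9752 21.5733 17.0648 10.0370] k=[93 86 78 47 25 21 13]
t=21: x=[91.9791 85.5866 76.1945 47.9477 26.8170 21.3151 14.1938] k=[94 91 74 46 22 26 19]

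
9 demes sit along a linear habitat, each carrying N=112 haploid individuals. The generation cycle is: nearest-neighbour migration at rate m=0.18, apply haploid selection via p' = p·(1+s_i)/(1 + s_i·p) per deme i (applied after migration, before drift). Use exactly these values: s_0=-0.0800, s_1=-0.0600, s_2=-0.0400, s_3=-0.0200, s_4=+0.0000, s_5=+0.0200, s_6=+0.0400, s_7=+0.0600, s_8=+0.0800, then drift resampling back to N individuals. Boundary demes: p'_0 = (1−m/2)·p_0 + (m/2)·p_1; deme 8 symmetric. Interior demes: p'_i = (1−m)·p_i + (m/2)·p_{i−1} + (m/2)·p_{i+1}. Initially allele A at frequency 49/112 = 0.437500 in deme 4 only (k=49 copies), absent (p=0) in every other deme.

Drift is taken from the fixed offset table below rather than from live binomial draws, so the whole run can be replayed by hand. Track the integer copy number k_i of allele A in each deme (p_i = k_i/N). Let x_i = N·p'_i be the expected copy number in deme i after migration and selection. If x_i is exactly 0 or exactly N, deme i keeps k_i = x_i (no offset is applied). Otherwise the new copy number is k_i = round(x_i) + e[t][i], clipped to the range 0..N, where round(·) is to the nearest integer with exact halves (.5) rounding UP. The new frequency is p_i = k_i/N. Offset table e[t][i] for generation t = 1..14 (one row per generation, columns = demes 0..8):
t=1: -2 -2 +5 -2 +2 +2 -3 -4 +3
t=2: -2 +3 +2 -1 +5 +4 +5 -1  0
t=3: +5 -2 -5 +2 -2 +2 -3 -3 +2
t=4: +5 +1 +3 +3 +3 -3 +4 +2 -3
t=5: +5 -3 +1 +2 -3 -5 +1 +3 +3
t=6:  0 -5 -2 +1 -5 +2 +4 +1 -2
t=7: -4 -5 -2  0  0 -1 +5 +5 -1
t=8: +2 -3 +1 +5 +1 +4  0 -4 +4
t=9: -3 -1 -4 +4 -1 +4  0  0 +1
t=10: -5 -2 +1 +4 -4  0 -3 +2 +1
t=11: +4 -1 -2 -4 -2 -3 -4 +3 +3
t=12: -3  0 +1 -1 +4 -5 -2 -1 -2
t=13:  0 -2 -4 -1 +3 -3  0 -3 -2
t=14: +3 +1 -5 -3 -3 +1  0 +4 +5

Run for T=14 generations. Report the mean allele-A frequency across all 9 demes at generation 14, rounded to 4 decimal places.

0.0843

t=0: k=[0 0 0 0 49 0 0 0 0]
t=1: x=[0.0000 0.0000 0.0000 4.3252 40.1800 4.4947 0.0000 0.0000 0.0000] k=[0 0 0 2 42 6 0 0 0]
t=2: x=[0.0000 0.0000 0.1728 5.3167 35.1600 8.8602 0.5615 0.0000 0.0000] k=[0 0 2 4 40 13 6 0 0]
t=3: x=[0.0000 0.1692 1.9214 6.9275 34.3300 15.0562 6.3199 0.5722 0.0000] k=[0 0 0 9 32 17 3 0 0]
t=4: x=[0.0000 0.0000 0.7778 10.0733 28.5800 17.3788 4.1437 0.2862 0.0000] k=[0 0 4 13 32 14 8 2 0]
t=5: x=[0.0000 0.3385 4.2788 13.6559 28.6700 15.3403 8.2963 2.4984 0.1944] k=[0 0 5 16 26 10 9 5 3]
t=6: x=[0.0000 0.4231 5.3289 15.6362 23.6600 11.5536 9.0510 5.4756 3.4266] k=[0 0 3 17 19 14 13 6 1]
t=7: x=[0.0000 0.2538 3.8359 15.6461 18.3700 14.6097 12.9010 6.5292 1.5644] k=[0 0 2 16 18 14 18 12 1]
t=8: x=[0.0000 0.1692 2.9601 14.6607 17.4600 14.9750 17.6760 12.1677 2.1461] k=[0 0 4 20 18 19 18 8 6]
t=9: x=[0.0000 0.3385 4.8857 18.0717 18.2700 19.1321 17.7685 9.2002 6.6451] k=[0 0 1 22 17 23 18 9 8]
t=10: x=[0.0000 0.0846 2.6907 19.3347 17.9900 22.3623 18.2307 10.2498 8.6870] k=[0 0 4 23 14 22 15 12 10]
t=11: x=[0.0000 0.3385 5.1458 20.1441 15.5300 20.9856 15.8872 12.7329 10.9150] k=[0 0 3 16 14 18 12 16 14]
t=12: x=[0.0000 0.2538 3.7492 14.3947 14.5400 17.3889 13.3545 16.2530 15.1608] k=[0 0 5 13 19 12 11 15 13]
t=13: x=[0.0000 0.4231 5.0687 12.5924 17.8300 12.7622 11.8595 15.2098 14.1016] k=[0 0 1 12 21 10 12 12 12]
t=14: x=[0.0000 0.0846 1.8252 11.6081 19.2000 11.3707 12.2411 12.6388 12.8499] k=[0 1 0 9 16 12 12 17 18]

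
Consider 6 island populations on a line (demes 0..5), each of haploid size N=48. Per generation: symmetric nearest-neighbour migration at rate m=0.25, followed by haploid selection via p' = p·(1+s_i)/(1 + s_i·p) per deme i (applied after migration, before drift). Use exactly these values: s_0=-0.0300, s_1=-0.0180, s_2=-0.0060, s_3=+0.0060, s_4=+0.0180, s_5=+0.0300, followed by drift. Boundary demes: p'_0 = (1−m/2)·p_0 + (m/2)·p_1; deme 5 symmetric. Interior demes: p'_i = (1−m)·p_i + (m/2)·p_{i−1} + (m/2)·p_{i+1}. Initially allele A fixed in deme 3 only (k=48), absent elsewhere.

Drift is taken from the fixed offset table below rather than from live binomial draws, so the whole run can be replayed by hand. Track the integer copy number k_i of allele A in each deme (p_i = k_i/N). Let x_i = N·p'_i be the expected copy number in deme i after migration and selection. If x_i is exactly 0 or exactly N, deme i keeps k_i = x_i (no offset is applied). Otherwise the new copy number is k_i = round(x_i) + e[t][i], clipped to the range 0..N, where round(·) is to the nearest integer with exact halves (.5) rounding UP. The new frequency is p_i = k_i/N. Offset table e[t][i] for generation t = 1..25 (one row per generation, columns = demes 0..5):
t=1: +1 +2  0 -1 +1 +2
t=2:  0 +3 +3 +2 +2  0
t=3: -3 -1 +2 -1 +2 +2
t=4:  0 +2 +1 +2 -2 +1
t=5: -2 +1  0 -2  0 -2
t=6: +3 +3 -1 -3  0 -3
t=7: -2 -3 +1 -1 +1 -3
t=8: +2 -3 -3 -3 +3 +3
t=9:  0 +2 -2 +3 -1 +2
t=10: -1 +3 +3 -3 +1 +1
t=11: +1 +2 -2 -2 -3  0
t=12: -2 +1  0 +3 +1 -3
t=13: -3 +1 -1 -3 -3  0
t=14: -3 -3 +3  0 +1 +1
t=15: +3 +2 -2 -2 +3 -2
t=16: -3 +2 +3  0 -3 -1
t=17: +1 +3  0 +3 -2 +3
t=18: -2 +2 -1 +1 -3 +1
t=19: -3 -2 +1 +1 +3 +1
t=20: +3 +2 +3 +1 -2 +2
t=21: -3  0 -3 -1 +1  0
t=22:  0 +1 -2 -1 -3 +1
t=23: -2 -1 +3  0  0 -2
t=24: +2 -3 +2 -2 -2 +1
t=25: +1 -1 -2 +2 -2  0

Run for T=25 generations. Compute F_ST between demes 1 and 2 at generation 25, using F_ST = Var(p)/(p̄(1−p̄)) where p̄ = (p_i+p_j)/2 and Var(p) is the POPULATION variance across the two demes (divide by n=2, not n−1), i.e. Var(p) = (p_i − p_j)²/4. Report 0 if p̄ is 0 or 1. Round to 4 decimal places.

t=0: k=[0 0 0 48 0 0]
t=1: x=[0.0000 0.0000 5.9685 36.0538 6.0943 0.0000] k=[0 0 6 35 7 0]
t=2: x=[0.0000 0.7367 8.8315 27.9449 9.7630 0.9008] k=[0 4 12 30 12 1]
t=3: x=[0.4852 4.4265 13.1923 25.5715 13.0438 2.4426] k=[0 3 15 25 15 4]
t=4: x=[0.3638 4.0570 14.6886 22.5715 15.0588 5.5177] k=[0 6 16 25 13 7]
t=5: x=[0.7278 6.3986 15.8111 22.4465 13.9257 7.9440] k=[0 7 16 20 14 6]
t=6: x=[0.8492 7.1389 15.3122 18.8184 13.9257 7.1786] k=[4 10 14 16 14 4]
t=7: x=[4.6212 9.6096 13.6910 15.5628 13.1698 5.3898] k=[3 7 15 15 14 2]
t=8: x=[3.4024 7.3858 13.9404 14.9365 12.7917 3.5971] k=[5 4 11 12 16 7]
t=9: x=[4.7432 4.9192 10.2016 12.4300 14.5553 8.3265] k=[5 7 8 15 14 10]
t=10: x=[5.1093 6.7687 8.7070 14.0594 13.7997 10.7445] k=[4 10 12 11 15 12]
t=11: x=[4.6212 9.3624 11.5721 11.6778 14.3035 12.6484] k=[6 11 10 10 11 13]
t=12: x=[6.4530 10.1043 10.0770 10.1729 11.2782 13.0287] k=[4 11 10 13 12 10]
t=13: x=[4.7432 9.8570 10.4507 12.5554 12.0352 10.4903] k=[2 11 9 10 9 10]
t=14: x=[3.0372 9.4860 9.3297 9.7966 9.3839 10.1089] k=[0 6 12 10 10 11]
t=15: x=[0.7278 5.9053 10.9491 10.2983 10.2683 11.1256] k=[4 8 9 8 13 9]
t=16: x=[4.3773 7.5092 8.7070 8.7929 12.0352 9.7272] k=[1 10 12 9 9 9]
t=17: x=[2.0640 8.9915 11.3228 9.4202 9.1312 9.2181] k=[3 12 11 12 7 12]
t=18: x=[4.0116 10.5992 11.1982 11.3016 8.3726 11.6335] k=[2 13 10 12 5 13]
t=19: x=[3.2807 11.0943 10.5753 10.9254 6.9808 12.2680] k=[0 9 12 12 10 13]
t=20: x=[1.0920 8.1266 11.5721 11.8032 10.7733 12.9019] k=[4 10 15 13 9 15]
t=21: x=[4.6212 9.7333 14.0651 12.8061 10.3945 14.5479] k=[2 10 11 12 11 15]
t=22: x=[2.9155 8.9915 10.9491 11.8032 11.7829 14.8009] k=[3 10 9 11 9 16]
t=23: x=[3.7679 8.8679 9.3297 10.5492 10.2683 15.4329] k=[2 8 12 11 10 13]
t=24: x=[2.6721 7.6327 11.3228 11.0508 10.6471 12.9019] k=[5 5 13 9 9 14]
t=25: x=[4.8652 5.9053 11.4475 9.5457 9.7630 13.6620] k=[6 5 9 12 8 14]

0.0139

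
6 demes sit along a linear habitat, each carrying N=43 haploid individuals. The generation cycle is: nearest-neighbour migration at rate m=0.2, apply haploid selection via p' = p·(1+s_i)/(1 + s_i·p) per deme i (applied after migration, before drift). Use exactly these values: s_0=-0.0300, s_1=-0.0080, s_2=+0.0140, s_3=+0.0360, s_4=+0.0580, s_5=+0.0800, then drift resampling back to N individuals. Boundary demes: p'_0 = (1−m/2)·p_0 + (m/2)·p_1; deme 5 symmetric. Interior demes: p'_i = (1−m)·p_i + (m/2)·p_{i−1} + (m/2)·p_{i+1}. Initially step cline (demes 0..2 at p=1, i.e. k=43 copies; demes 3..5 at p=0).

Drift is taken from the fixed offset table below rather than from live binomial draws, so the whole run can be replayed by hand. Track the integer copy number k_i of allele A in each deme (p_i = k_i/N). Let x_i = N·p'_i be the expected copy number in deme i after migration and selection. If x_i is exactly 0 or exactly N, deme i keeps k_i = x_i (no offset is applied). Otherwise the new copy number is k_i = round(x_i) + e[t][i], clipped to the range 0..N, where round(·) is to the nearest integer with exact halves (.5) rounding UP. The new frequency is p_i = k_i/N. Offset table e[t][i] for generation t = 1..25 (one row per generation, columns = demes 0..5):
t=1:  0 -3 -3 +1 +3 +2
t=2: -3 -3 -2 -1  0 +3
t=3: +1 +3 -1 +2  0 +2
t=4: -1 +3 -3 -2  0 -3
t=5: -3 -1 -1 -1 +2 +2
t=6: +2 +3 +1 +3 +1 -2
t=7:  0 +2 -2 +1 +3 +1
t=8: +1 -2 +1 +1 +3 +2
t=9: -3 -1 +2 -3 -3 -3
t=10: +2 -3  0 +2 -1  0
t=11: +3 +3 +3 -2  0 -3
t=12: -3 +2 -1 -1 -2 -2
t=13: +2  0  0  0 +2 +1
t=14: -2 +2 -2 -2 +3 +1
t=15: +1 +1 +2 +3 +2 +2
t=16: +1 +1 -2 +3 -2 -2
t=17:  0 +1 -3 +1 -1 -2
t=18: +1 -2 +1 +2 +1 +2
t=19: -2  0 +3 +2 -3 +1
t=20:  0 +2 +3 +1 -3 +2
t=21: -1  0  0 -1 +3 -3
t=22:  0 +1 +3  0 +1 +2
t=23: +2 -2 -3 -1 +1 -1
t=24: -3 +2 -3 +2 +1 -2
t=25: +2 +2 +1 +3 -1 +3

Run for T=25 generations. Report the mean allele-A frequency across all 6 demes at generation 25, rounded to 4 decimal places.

0.7093

t=0: k=[43 43 43 0 0 0]
t=1: x=[43.0000 43.0000 38.7535 4.4388 0.0000 0.0000] k=[43 43 36 5 0 0]
t=2: x=[43.0000 42.2944 33.7017 7.8238 0.5286 0.0000] k=[43 39 32 7 1 0]
t=3: x=[42.5877 38.6688 30.3246 9.1522 1.5838 0.1080] k=[43 42 29 11 2 2]
t=4: x=[42.8969 40.7832 28.6333 12.2068 3.0562 2.1520] k=[42 43 26 10 3 0]
t=5: x=[42.0728 41.1861 26.2424 11.1903 3.5808 0.3238] k=[39 40 25 10 6 2]
t=6: x=[38.9906 38.3669 25.1453 11.3937 6.2970 2.5805] k=[41 41 26 14 7 1]
t=7: x=[40.9411 39.4741 26.4418 14.8418 7.4405 1.7229] k=[41 41 24 16 10 3]
t=8: x=[40.9411 39.2727 25.0456 16.5586 10.3362 3.9687] k=[42 37 26 18 13 6]
t=9: x=[41.4553 36.3550 26.4418 18.6727 13.3126 7.1469] k=[38 35 28 16 10 4]
t=10: x=[37.5568 34.5456 27.6375 16.9619 10.4392 4.9258] k=[40 32 28 19 9 5]
t=11: x=[39.0932 32.3357 27.6375 19.2754 10.0270 5.7740] k=[42 35 31 17 10 3]
t=12: x=[41.2496 35.2491 30.1257 18.0694 10.4392 3.9687] k=[38 37 29 17 8 2]
t=13: x=[37.7615 36.2544 28.7329 17.6669 8.6842 2.7945] k=[40 36 29 18 11 4]
t=14: x=[39.5034 35.6512 28.7329 18.7732 11.4678 5.0320] k=[38 38 27 17 14 6]
t=15: x=[37.8638 36.8578 27.2391 18.0694 14.0276 7.2523] k=[39 38 29 21 16 9]
t=16: x=[38.7856 37.1596 29.2305 21.6802 16.3676 10.2903] k=[40 38 27 25 14 8]
t=17: x=[39.7086 37.0590 28.0359 24.4738 15.0467 9.1417] k=[40 38 25 25 14 7]
t=18: x=[39.7086 36.8578 26.4418 24.2747 14.9449 8.1986] k=[41 35 27 26 16 10]
t=19: x=[40.3246 34.7466 27.8368 25.4684 16.9757 11.2266] k=[38 35 31 27 14 12]
t=20: x=[37.5568 34.8471 31.1199 26.4614 15.6569 12.8836] k=[38 37 34 27 13 15]
t=21: x=[37.7615 36.7573 33.7017 26.6598 15.1485 15.5557] k=[37 37 34 26 18 13]
t=22: x=[36.8410 36.6567 33.6025 26.3622 18.8950 14.2228] k=[37 38 37 26 20 16]
t=23: x=[36.9432 37.7632 36.0811 26.8581 20.8047 17.1876] k=[39 36 33 26 22 16]
t=24: x=[38.5807 35.9528 32.7092 26.6598 22.4056 17.3909] k=[36 38 30 29 23 15]
t=25: x=[36.0238 36.9584 30.8217 28.8379 23.4027 16.5767] k=[38 39 32 32 22 20]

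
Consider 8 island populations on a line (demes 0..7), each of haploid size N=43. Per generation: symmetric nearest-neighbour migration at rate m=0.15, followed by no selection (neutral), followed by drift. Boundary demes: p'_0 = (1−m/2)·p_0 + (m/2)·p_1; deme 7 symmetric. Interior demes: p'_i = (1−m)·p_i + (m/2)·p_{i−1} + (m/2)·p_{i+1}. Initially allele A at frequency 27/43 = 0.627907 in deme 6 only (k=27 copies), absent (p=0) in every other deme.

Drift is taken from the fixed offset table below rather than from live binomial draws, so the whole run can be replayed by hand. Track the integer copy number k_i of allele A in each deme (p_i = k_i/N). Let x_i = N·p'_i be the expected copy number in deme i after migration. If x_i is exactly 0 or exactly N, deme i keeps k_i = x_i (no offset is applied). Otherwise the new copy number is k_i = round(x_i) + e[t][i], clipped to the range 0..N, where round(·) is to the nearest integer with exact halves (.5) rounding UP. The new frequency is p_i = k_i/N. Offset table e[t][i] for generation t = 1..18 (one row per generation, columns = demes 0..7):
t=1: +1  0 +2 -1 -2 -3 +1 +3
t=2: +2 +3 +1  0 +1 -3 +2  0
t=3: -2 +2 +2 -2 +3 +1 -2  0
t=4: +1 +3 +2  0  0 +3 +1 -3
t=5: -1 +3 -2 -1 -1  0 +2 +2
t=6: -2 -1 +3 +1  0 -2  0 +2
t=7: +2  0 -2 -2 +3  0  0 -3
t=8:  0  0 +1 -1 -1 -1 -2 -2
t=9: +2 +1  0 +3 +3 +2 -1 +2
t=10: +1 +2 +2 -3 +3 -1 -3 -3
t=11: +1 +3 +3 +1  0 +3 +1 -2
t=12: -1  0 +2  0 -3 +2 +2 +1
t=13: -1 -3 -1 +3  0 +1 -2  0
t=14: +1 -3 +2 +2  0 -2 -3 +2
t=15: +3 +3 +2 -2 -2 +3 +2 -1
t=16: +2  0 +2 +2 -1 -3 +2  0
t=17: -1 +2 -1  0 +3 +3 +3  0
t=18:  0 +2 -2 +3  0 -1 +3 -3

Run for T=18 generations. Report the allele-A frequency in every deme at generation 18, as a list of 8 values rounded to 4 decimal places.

t=0: k=[0 0 0 0 0 0 27 0]
t=1: x=[0.0000 0.0000 0.0000 0.0000 0.0000 2.0250 22.9500 2.0250] k=[0 0 0 0 0 0 24 5]
t=2: x=[0.0000 0.0000 0.0000 0.0000 0.0000 1.8000 20.7750 6.4250] k=[0 0 0 0 0 0 23 6]
t=3: x=[0.0000 0.0000 0.0000 0.0000 0.0000 1.7250 20.0000 7.2750] k=[0 0 0 0 0 3 18 7]
t=4: x=[0.0000 0.0000 0.0000 0.0000 0.2250 3.9000 16.0500 7.8250] k=[0 0 0 0 0 7 17 5]
t=5: x=[0.0000 0.0000 0.0000 0.0000 0.5250 7.2250 15.3500 5.9000] k=[0 0 0 0 0 7 17 8]
t=6: x=[0.0000 0.0000 0.0000 0.0000 0.5250 7.2250 15.5750 8.6750] k=[0 0 0 0 1 5 16 11]
t=7: x=[0.0000 0.0000 0.0000 0.0750 1.2250 5.5250 14.8000 11.3750] k=[0 0 0 0 4 6 15 8]
t=8: x=[0.0000 0.0000 0.0000 0.3000 3.8500 6.5250 13.8000 8.5250] k=[0 0 0 0 3 6 12 7]
t=9: x=[0.0000 0.0000 0.0000 0.2250 3.0000 6.2250 11.1750 7.3750] k=[0 0 0 3 6 8 10 9]
t=10: x=[0.0000 0.0000 0.2250 3.0000 5.9250 8.0000 9.7750 9.0750] k=[0 0 2 0 9 7 7 6]
t=11: x=[0.0000 0.1500 1.7000 0.8250 8.1750 7.1500 6.9250 6.0750] k=[0 3 5 2 8 10 8 4]
t=12: x=[0.2250 2.9250 4.6250 2.6750 7.7000 9.7000 7.8500 4.3000] k=[0 3 7 3 5 12 10 5]
t=13: x=[0.2250 3.0750 6.4000 3.4500 5.3750 11.3250 9.7750 5.3750] k=[0 0 5 6 5 12 8 5]
t=14: x=[0.0000 0.3750 4.7000 5.8500 5.6000 11.1750 8.0750 5.2250] k=[0 0 7 8 6 9 5 7]
t=15: x=[0.0000 0.5250 6.5500 7.7750 6.3750 8.4750 5.4500 6.8500] k=[0 4 9 6 4 11 7 6]
t=16: x=[0.3000 4.0750 8.4000 6.0750 4.6750 10.1750 7.2250 6.0750] k=[2 4 10 8 4 7 9 6]
t=17: x=[2.1500 4.3000 9.4000 7.8500 4.5250 6.9250 8.6250 6.2250] k=[1 6 8 8 8 10 12 6]
t=18: x=[1.3750 5.7750 7.8500 8.0000 8.1500 10.0000 11.4000 6.4500] k=[1 8 6 11 8 9 14 3]

[0.0233, 0.1860, 0.1395, 0.2558, 0.1860, 0.2093, 0.3256, 0.0698]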